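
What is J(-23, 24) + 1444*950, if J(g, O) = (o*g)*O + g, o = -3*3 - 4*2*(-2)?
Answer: 1367913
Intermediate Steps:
o = 7 (o = -9 - 8*(-2) = -9 + 16 = 7)
J(g, O) = g + 7*O*g (J(g, O) = (7*g)*O + g = 7*O*g + g = g + 7*O*g)
J(-23, 24) + 1444*950 = -23*(1 + 7*24) + 1444*950 = -23*(1 + 168) + 1371800 = -23*169 + 1371800 = -3887 + 1371800 = 1367913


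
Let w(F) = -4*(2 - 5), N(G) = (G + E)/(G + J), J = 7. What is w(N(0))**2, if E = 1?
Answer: 144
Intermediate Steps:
N(G) = (1 + G)/(7 + G) (N(G) = (G + 1)/(G + 7) = (1 + G)/(7 + G))
w(F) = 12 (w(F) = -4*(-3) = 12)
w(N(0))**2 = 12**2 = 144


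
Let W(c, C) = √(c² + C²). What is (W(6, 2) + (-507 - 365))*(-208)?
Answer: 181376 - 416*√10 ≈ 1.8006e+5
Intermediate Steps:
W(c, C) = √(C² + c²)
(W(6, 2) + (-507 - 365))*(-208) = (√(2² + 6²) + (-507 - 365))*(-208) = (√(4 + 36) - 872)*(-208) = (√40 - 872)*(-208) = (2*√10 - 872)*(-208) = (-872 + 2*√10)*(-208) = 181376 - 416*√10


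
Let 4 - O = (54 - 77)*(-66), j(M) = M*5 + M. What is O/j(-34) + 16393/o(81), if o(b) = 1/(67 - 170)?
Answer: -172224101/102 ≈ -1.6885e+6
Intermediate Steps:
j(M) = 6*M (j(M) = 5*M + M = 6*M)
o(b) = -1/103 (o(b) = 1/(-103) = -1/103)
O = -1514 (O = 4 - (54 - 77)*(-66) = 4 - (-23)*(-66) = 4 - 1*1518 = 4 - 1518 = -1514)
O/j(-34) + 16393/o(81) = -1514/(6*(-34)) + 16393/(-1/103) = -1514/(-204) + 16393*(-103) = -1514*(-1/204) - 1688479 = 757/102 - 1688479 = -172224101/102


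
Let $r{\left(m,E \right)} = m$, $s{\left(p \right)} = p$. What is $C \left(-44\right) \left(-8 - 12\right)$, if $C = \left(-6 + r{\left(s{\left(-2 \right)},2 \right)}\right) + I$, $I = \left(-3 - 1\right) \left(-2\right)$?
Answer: $0$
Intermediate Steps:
$I = 8$ ($I = \left(-4\right) \left(-2\right) = 8$)
$C = 0$ ($C = \left(-6 - 2\right) + 8 = -8 + 8 = 0$)
$C \left(-44\right) \left(-8 - 12\right) = 0 \left(-44\right) \left(-8 - 12\right) = 0 \left(-8 - 12\right) = 0 \left(-20\right) = 0$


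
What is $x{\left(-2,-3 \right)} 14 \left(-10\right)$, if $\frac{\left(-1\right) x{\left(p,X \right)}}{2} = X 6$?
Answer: $-5040$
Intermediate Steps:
$x{\left(p,X \right)} = - 12 X$ ($x{\left(p,X \right)} = - 2 X 6 = - 2 \cdot 6 X = - 12 X$)
$x{\left(-2,-3 \right)} 14 \left(-10\right) = \left(-12\right) \left(-3\right) 14 \left(-10\right) = 36 \cdot 14 \left(-10\right) = 504 \left(-10\right) = -5040$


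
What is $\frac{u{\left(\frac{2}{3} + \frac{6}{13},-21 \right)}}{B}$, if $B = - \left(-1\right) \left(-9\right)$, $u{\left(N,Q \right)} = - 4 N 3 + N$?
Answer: $\frac{484}{351} \approx 1.3789$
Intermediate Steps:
$u{\left(N,Q \right)} = - 11 N$ ($u{\left(N,Q \right)} = - 12 N + N = - 11 N$)
$B = -9$ ($B = \left(-1\right) 9 = -9$)
$\frac{u{\left(\frac{2}{3} + \frac{6}{13},-21 \right)}}{B} = \frac{\left(-11\right) \left(\frac{2}{3} + \frac{6}{13}\right)}{-9} = - \frac{\left(-11\right) \left(2 \cdot \frac{1}{3} + 6 \cdot \frac{1}{13}\right)}{9} = - \frac{\left(-11\right) \left(\frac{2}{3} + \frac{6}{13}\right)}{9} = - \frac{\left(-11\right) \frac{44}{39}}{9} = \left(- \frac{1}{9}\right) \left(- \frac{484}{39}\right) = \frac{484}{351}$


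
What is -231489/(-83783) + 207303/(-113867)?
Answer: 8990490714/9540118861 ≈ 0.94239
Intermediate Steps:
-231489/(-83783) + 207303/(-113867) = -231489*(-1/83783) + 207303*(-1/113867) = 231489/83783 - 207303/113867 = 8990490714/9540118861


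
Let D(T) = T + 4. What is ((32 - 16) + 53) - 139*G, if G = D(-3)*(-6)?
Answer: 903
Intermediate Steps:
D(T) = 4 + T
G = -6 (G = (4 - 3)*(-6) = 1*(-6) = -6)
((32 - 16) + 53) - 139*G = ((32 - 16) + 53) - 139*(-6) = (16 + 53) + 834 = 69 + 834 = 903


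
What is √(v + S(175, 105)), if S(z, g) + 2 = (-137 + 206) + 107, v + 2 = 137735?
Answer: 3*√15323 ≈ 371.36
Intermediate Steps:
v = 137733 (v = -2 + 137735 = 137733)
S(z, g) = 174 (S(z, g) = -2 + ((-137 + 206) + 107) = -2 + (69 + 107) = -2 + 176 = 174)
√(v + S(175, 105)) = √(137733 + 174) = √137907 = 3*√15323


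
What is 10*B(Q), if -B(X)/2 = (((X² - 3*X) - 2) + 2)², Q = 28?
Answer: -9800000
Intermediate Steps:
B(X) = -2*(X² - 3*X)² (B(X) = -2*(((X² - 3*X) - 2) + 2)² = -2*((-2 + X² - 3*X) + 2)² = -2*(X² - 3*X)²)
10*B(Q) = 10*(-2*28²*(-3 + 28)²) = 10*(-2*784*25²) = 10*(-2*784*625) = 10*(-980000) = -9800000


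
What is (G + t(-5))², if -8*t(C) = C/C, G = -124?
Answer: 986049/64 ≈ 15407.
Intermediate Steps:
t(C) = -⅛ (t(C) = -C/(8*C) = -⅛*1 = -⅛)
(G + t(-5))² = (-124 - ⅛)² = (-993/8)² = 986049/64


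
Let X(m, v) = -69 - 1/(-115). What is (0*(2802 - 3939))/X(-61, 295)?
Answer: 0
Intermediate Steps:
X(m, v) = -7934/115 (X(m, v) = -69 - 1*(-1/115) = -69 + 1/115 = -7934/115)
(0*(2802 - 3939))/X(-61, 295) = (0*(2802 - 3939))/(-7934/115) = (0*(-1137))*(-115/7934) = 0*(-115/7934) = 0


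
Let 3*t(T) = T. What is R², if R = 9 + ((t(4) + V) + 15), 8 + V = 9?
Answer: 6241/9 ≈ 693.44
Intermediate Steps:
V = 1 (V = -8 + 9 = 1)
t(T) = T/3
R = 79/3 (R = 9 + (((⅓)*4 + 1) + 15) = 9 + ((4/3 + 1) + 15) = 9 + (7/3 + 15) = 9 + 52/3 = 79/3 ≈ 26.333)
R² = (79/3)² = 6241/9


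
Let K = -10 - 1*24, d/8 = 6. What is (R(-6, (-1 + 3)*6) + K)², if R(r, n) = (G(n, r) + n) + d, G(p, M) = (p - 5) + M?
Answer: 729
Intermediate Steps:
d = 48 (d = 8*6 = 48)
G(p, M) = -5 + M + p (G(p, M) = (-5 + p) + M = -5 + M + p)
R(r, n) = 43 + r + 2*n (R(r, n) = ((-5 + r + n) + n) + 48 = ((-5 + n + r) + n) + 48 = (-5 + r + 2*n) + 48 = 43 + r + 2*n)
K = -34 (K = -10 - 24 = -34)
(R(-6, (-1 + 3)*6) + K)² = ((43 - 6 + 2*((-1 + 3)*6)) - 34)² = ((43 - 6 + 2*(2*6)) - 34)² = ((43 - 6 + 2*12) - 34)² = ((43 - 6 + 24) - 34)² = (61 - 34)² = 27² = 729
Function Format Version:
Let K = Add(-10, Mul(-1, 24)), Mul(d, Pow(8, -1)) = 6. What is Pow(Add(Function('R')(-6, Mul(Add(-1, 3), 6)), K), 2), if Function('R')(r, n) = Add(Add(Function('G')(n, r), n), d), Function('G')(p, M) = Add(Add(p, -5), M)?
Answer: 729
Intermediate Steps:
d = 48 (d = Mul(8, 6) = 48)
Function('G')(p, M) = Add(-5, M, p) (Function('G')(p, M) = Add(Add(-5, p), M) = Add(-5, M, p))
Function('R')(r, n) = Add(43, r, Mul(2, n)) (Function('R')(r, n) = Add(Add(Add(-5, r, n), n), 48) = Add(Add(Add(-5, n, r), n), 48) = Add(Add(-5, r, Mul(2, n)), 48) = Add(43, r, Mul(2, n)))
K = -34 (K = Add(-10, -24) = -34)
Pow(Add(Function('R')(-6, Mul(Add(-1, 3), 6)), K), 2) = Pow(Add(Add(43, -6, Mul(2, Mul(Add(-1, 3), 6))), -34), 2) = Pow(Add(Add(43, -6, Mul(2, Mul(2, 6))), -34), 2) = Pow(Add(Add(43, -6, Mul(2, 12)), -34), 2) = Pow(Add(Add(43, -6, 24), -34), 2) = Pow(Add(61, -34), 2) = Pow(27, 2) = 729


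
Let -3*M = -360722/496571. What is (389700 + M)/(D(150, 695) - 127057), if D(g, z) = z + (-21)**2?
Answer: -580541516822/187586150673 ≈ -3.0948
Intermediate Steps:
D(g, z) = 441 + z (D(g, z) = z + 441 = 441 + z)
M = 360722/1489713 (M = -(-360722)/(3*496571) = -1/3*(-360722/496571) = 360722/1489713 ≈ 0.24214)
(389700 + M)/(D(150, 695) - 127057) = (389700 + 360722/1489713)/((441 + 695) - 127057) = 580541516822/(1489713*(1136 - 127057)) = (580541516822/1489713)/(-125921) = (580541516822/1489713)*(-1/125921) = -580541516822/187586150673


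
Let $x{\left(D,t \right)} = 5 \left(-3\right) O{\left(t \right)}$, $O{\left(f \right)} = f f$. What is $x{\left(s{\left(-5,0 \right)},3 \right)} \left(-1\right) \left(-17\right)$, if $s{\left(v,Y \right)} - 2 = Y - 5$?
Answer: $-2295$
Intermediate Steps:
$s{\left(v,Y \right)} = -3 + Y$ ($s{\left(v,Y \right)} = 2 + \left(Y - 5\right) = 2 + \left(-5 + Y\right) = -3 + Y$)
$O{\left(f \right)} = f^{2}$
$x{\left(D,t \right)} = - 15 t^{2}$ ($x{\left(D,t \right)} = 5 \left(-3\right) t^{2} = - 15 t^{2}$)
$x{\left(s{\left(-5,0 \right)},3 \right)} \left(-1\right) \left(-17\right) = - 15 \cdot 3^{2} \left(-1\right) \left(-17\right) = \left(-15\right) 9 \left(-1\right) \left(-17\right) = \left(-135\right) \left(-1\right) \left(-17\right) = 135 \left(-17\right) = -2295$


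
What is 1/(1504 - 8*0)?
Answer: 1/1504 ≈ 0.00066489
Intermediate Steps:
1/(1504 - 8*0) = 1/(1504 + 0) = 1/1504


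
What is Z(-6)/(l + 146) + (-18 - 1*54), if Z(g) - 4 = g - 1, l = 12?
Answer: -11379/158 ≈ -72.019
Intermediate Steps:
Z(g) = 3 + g (Z(g) = 4 + (g - 1) = 4 + (-1 + g) = 3 + g)
Z(-6)/(l + 146) + (-18 - 1*54) = (3 - 6)/(12 + 146) + (-18 - 1*54) = -3/158 + (-18 - 54) = (1/158)*(-3) - 72 = -3/158 - 72 = -11379/158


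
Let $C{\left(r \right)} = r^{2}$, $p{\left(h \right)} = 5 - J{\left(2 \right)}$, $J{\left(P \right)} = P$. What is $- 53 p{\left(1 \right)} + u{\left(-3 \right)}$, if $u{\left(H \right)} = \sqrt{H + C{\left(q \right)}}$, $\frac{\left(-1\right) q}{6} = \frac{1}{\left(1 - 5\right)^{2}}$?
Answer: $-159 + \frac{i \sqrt{183}}{8} \approx -159.0 + 1.691 i$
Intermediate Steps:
$p{\left(h \right)} = 3$ ($p{\left(h \right)} = 5 - 2 = 3$)
$q = - \frac{3}{8}$ ($q = - \frac{6}{\left(1 - 5\right)^{2}} = - \frac{6}{\left(-4\right)^{2}} = - \frac{6}{16} = \left(-6\right) \frac{1}{16} = - \frac{3}{8} \approx -0.375$)
$u{\left(H \right)} = \sqrt{\frac{9}{64} + H}$ ($u{\left(H \right)} = \sqrt{H + \left(- \frac{3}{8}\right)^{2}} = \sqrt{H + \frac{9}{64}} = \sqrt{\frac{9}{64} + H}$)
$- 53 p{\left(1 \right)} + u{\left(-3 \right)} = \left(-53\right) 3 + \frac{\sqrt{9 + 64 \left(-3\right)}}{8} = -159 + \frac{\sqrt{9 - 192}}{8} = -159 + \frac{\sqrt{-183}}{8} = -159 + \frac{i \sqrt{183}}{8}$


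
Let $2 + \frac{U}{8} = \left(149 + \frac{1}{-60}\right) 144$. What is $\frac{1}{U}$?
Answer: $\frac{5}{858064} \approx 5.8271 \cdot 10^{-6}$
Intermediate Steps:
$U = \frac{858064}{5}$ ($U = -16 + 8 \left(149 + \frac{1}{-60}\right) 144 = -16 + 8 \left(149 - \frac{1}{60}\right) 144 = -16 + 8 \cdot \frac{8939}{60} \cdot 144 = -16 + 8 \cdot \frac{107268}{5} = -16 + \frac{858144}{5} = \frac{858064}{5} \approx 1.7161 \cdot 10^{5}$)
$\frac{1}{U} = \frac{1}{\frac{858064}{5}} = \frac{5}{858064}$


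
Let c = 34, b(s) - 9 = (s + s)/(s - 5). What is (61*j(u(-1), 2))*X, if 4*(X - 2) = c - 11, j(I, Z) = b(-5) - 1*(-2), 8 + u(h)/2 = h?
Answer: 5673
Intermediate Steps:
u(h) = -16 + 2*h
b(s) = 9 + 2*s/(-5 + s) (b(s) = 9 + (s + s)/(s - 5) = 9 + (2*s)/(-5 + s) = 9 + 2*s/(-5 + s))
j(I, Z) = 12 (j(I, Z) = (-45 + 11*(-5))/(-5 - 5) - 1*(-2) = (-45 - 55)/(-10) + 2 = -⅒*(-100) + 2 = 10 + 2 = 12)
X = 31/4 (X = 2 + (34 - 11)/4 = 2 + (¼)*23 = 2 + 23/4 = 31/4 ≈ 7.7500)
(61*j(u(-1), 2))*X = (61*12)*(31/4) = 732*(31/4) = 5673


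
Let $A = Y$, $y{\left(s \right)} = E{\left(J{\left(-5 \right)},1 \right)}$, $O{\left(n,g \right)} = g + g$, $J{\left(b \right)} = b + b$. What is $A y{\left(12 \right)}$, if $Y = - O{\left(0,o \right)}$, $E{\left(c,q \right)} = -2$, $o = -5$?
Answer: $-20$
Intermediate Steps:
$J{\left(b \right)} = 2 b$
$O{\left(n,g \right)} = 2 g$
$y{\left(s \right)} = -2$
$Y = 10$ ($Y = - 2 \left(-5\right) = \left(-1\right) \left(-10\right) = 10$)
$A = 10$
$A y{\left(12 \right)} = 10 \left(-2\right) = -20$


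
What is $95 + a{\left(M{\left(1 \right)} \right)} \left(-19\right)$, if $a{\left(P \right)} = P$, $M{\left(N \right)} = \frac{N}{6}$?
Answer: $\frac{551}{6} \approx 91.833$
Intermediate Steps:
$M{\left(N \right)} = \frac{N}{6}$ ($M{\left(N \right)} = N \frac{1}{6} = \frac{N}{6}$)
$95 + a{\left(M{\left(1 \right)} \right)} \left(-19\right) = 95 + \frac{1}{6} \cdot 1 \left(-19\right) = 95 + \frac{1}{6} \left(-19\right) = 95 - \frac{19}{6} = \frac{551}{6}$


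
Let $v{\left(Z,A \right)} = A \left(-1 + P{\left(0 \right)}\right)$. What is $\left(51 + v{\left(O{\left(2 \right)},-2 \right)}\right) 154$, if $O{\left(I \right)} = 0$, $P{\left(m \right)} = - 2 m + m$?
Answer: $8162$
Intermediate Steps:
$P{\left(m \right)} = - m$
$v{\left(Z,A \right)} = - A$ ($v{\left(Z,A \right)} = A \left(-1 - 0\right) = A \left(-1 + 0\right) = A \left(-1\right) = - A$)
$\left(51 + v{\left(O{\left(2 \right)},-2 \right)}\right) 154 = \left(51 - -2\right) 154 = \left(51 + 2\right) 154 = 53 \cdot 154 = 8162$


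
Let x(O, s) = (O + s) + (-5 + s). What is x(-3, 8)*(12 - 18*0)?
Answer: 96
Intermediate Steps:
x(O, s) = -5 + O + 2*s
x(-3, 8)*(12 - 18*0) = (-5 - 3 + 2*8)*(12 - 18*0) = (-5 - 3 + 16)*(12 + 0) = 8*12 = 96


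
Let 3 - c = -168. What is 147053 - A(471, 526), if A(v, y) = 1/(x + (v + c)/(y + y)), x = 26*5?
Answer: 10102687627/68701 ≈ 1.4705e+5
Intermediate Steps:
c = 171 (c = 3 - 1*(-168) = 3 + 168 = 171)
x = 130
A(v, y) = 1/(130 + (171 + v)/(2*y)) (A(v, y) = 1/(130 + (v + 171)/(y + y)) = 1/(130 + (171 + v)/((2*y))) = 1/(130 + (171 + v)*(1/(2*y))) = 1/(130 + (171 + v)/(2*y)))
147053 - A(471, 526) = 147053 - 2*526/(171 + 471 + 260*526) = 147053 - 2*526/(171 + 471 + 136760) = 147053 - 2*526/137402 = 147053 - 1*526/68701 = 147053 - 526/68701 = 10102687627/68701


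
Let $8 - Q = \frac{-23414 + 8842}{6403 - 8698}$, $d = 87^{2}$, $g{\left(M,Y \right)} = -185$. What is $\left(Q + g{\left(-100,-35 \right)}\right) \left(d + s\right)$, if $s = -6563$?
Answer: $- \frac{423311722}{2295} \approx -1.8445 \cdot 10^{5}$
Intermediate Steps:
$d = 7569$
$Q = \frac{3788}{2295}$ ($Q = 8 - \frac{-23414 + 8842}{6403 - 8698} = 8 - - \frac{14572}{-2295} = 8 - \left(-14572\right) \left(- \frac{1}{2295}\right) = 8 - \frac{14572}{2295} = \frac{3788}{2295} \approx 1.6505$)
$\left(Q + g{\left(-100,-35 \right)}\right) \left(d + s\right) = \left(\frac{3788}{2295} - 185\right) \left(7569 - 6563\right) = \left(- \frac{420787}{2295}\right) 1006 = - \frac{423311722}{2295}$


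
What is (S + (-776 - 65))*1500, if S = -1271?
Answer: -3168000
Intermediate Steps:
(S + (-776 - 65))*1500 = (-1271 + (-776 - 65))*1500 = (-1271 - 841)*1500 = -2112*1500 = -3168000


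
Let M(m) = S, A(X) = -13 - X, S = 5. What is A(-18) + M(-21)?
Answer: 10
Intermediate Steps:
M(m) = 5
A(-18) + M(-21) = (-13 - 1*(-18)) + 5 = (-13 + 18) + 5 = 5 + 5 = 10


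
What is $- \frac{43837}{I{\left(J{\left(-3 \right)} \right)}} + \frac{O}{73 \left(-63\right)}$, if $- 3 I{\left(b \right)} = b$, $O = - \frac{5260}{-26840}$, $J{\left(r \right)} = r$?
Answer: $- \frac{270555739409}{6171858} \approx -43837.0$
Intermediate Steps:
$O = \frac{263}{1342}$ ($O = \left(-5260\right) \left(- \frac{1}{26840}\right) = \frac{263}{1342} \approx 0.19598$)
$I{\left(b \right)} = - \frac{b}{3}$
$- \frac{43837}{I{\left(J{\left(-3 \right)} \right)}} + \frac{O}{73 \left(-63\right)} = - \frac{43837}{\left(- \frac{1}{3}\right) \left(-3\right)} + \frac{263}{1342 \cdot 73 \left(-63\right)} = - \frac{43837}{1} + \frac{263}{1342 \left(-4599\right)} = \left(-43837\right) 1 + \frac{263}{1342} \left(- \frac{1}{4599}\right) = -43837 - \frac{263}{6171858} = - \frac{270555739409}{6171858}$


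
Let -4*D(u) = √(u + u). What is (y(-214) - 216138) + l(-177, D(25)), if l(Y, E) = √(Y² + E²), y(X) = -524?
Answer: -216662 + √501314/4 ≈ -2.1649e+5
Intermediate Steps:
D(u) = -√2*√u/4 (D(u) = -√(u + u)/4 = -√2*√u/4)
l(Y, E) = √(E² + Y²)
(y(-214) - 216138) + l(-177, D(25)) = (-524 - 216138) + √((-√2*√25/4)² + (-177)²) = -216662 + √((-¼*√2*5)² + 31329) = -216662 + √((-5*√2/4)² + 31329) = -216662 + √(25/8 + 31329) = -216662 + √(250657/8) = -216662 + √501314/4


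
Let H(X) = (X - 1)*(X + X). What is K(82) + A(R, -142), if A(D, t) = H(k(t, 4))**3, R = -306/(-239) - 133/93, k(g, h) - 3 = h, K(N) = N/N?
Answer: 592705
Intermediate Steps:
K(N) = 1
k(g, h) = 3 + h
H(X) = 2*X*(-1 + X) (H(X) = (-1 + X)*(2*X) = 2*X*(-1 + X))
R = -3329/22227 (R = -306*(-1/239) - 133*1/93 = 306/239 - 133/93 = -3329/22227 ≈ -0.14977)
A(D, t) = 592704 (A(D, t) = (2*(3 + 4)*(-1 + (3 + 4)))**3 = (2*7*(-1 + 7))**3 = (2*7*6)**3 = 84**3 = 592704)
K(82) + A(R, -142) = 1 + 592704 = 592705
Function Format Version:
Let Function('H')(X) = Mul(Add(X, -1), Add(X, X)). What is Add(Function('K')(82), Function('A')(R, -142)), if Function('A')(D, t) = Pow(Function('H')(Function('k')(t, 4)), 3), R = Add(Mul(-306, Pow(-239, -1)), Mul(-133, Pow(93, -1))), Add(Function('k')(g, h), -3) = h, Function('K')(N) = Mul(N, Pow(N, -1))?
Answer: 592705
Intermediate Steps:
Function('K')(N) = 1
Function('k')(g, h) = Add(3, h)
Function('H')(X) = Mul(2, X, Add(-1, X)) (Function('H')(X) = Mul(Add(-1, X), Mul(2, X)) = Mul(2, X, Add(-1, X)))
R = Rational(-3329, 22227) (R = Add(Mul(-306, Rational(-1, 239)), Mul(-133, Rational(1, 93))) = Add(Rational(306, 239), Rational(-133, 93)) = Rational(-3329, 22227) ≈ -0.14977)
Function('A')(D, t) = 592704 (Function('A')(D, t) = Pow(Mul(2, Add(3, 4), Add(-1, Add(3, 4))), 3) = Pow(Mul(2, 7, Add(-1, 7)), 3) = Pow(Mul(2, 7, 6), 3) = Pow(84, 3) = 592704)
Add(Function('K')(82), Function('A')(R, -142)) = Add(1, 592704) = 592705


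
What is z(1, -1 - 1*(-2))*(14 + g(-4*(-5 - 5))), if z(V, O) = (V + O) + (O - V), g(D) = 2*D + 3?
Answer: 194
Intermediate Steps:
g(D) = 3 + 2*D
z(V, O) = 2*O (z(V, O) = (O + V) + (O - V) = 2*O)
z(1, -1 - 1*(-2))*(14 + g(-4*(-5 - 5))) = (2*(-1 - 1*(-2)))*(14 + (3 + 2*(-4*(-5 - 5)))) = (2*(-1 + 2))*(14 + (3 + 2*(-4*(-10)))) = (2*1)*(14 + (3 + 2*40)) = 2*(14 + (3 + 80)) = 2*(14 + 83) = 2*97 = 194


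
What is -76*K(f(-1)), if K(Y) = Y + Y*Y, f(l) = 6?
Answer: -3192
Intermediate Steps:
K(Y) = Y + Y**2
-76*K(f(-1)) = -456*(1 + 6) = -456*7 = -76*42 = -3192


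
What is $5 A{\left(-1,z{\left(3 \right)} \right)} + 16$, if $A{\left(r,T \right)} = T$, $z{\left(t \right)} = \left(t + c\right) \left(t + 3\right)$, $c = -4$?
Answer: $-14$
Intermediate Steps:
$z{\left(t \right)} = \left(-4 + t\right) \left(3 + t\right)$ ($z{\left(t \right)} = \left(t - 4\right) \left(t + 3\right) = \left(-4 + t\right) \left(3 + t\right)$)
$5 A{\left(-1,z{\left(3 \right)} \right)} + 16 = 5 \left(-12 + 3^{2} - 3\right) + 16 = 5 \left(-12 + 9 - 3\right) + 16 = 5 \left(-6\right) + 16 = -30 + 16 = -14$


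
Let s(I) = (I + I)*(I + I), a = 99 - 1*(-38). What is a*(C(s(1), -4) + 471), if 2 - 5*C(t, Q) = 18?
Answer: 320443/5 ≈ 64089.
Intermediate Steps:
a = 137 (a = 99 + 38 = 137)
s(I) = 4*I² (s(I) = (2*I)*(2*I) = 4*I²)
C(t, Q) = -16/5 (C(t, Q) = ⅖ - ⅕*18 = ⅖ - 18/5 = -16/5)
a*(C(s(1), -4) + 471) = 137*(-16/5 + 471) = 137*(2339/5) = 320443/5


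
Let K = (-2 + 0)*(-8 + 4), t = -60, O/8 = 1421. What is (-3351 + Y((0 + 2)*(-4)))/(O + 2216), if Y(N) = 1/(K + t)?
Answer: -174253/706368 ≈ -0.24669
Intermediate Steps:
O = 11368 (O = 8*1421 = 11368)
K = 8 (K = -2*(-4) = 8)
Y(N) = -1/52 (Y(N) = 1/(8 - 60) = 1/(-52) = -1/52)
(-3351 + Y((0 + 2)*(-4)))/(O + 2216) = (-3351 - 1/52)/(11368 + 2216) = -174253/52/13584 = -174253/52*1/13584 = -174253/706368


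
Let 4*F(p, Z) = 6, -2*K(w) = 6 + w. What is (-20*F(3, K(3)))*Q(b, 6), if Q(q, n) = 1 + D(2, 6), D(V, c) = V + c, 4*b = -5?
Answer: -270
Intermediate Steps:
b = -5/4 (b = (¼)*(-5) = -5/4 ≈ -1.2500)
K(w) = -3 - w/2 (K(w) = -(6 + w)/2 = -3 - w/2)
F(p, Z) = 3/2 (F(p, Z) = (¼)*6 = 3/2)
Q(q, n) = 9 (Q(q, n) = 1 + (2 + 6) = 1 + 8 = 9)
(-20*F(3, K(3)))*Q(b, 6) = -20*3/2*9 = -30*9 = -270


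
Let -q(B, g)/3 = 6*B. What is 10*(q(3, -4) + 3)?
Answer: -510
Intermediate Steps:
q(B, g) = -18*B
10*(q(3, -4) + 3) = 10*(-18*3 + 3) = 10*(-54 + 3) = 10*(-51) = -510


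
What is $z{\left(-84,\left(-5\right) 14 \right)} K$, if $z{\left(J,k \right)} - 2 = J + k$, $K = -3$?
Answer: $456$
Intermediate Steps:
$z{\left(J,k \right)} = 2 + J + k$ ($z{\left(J,k \right)} = 2 + \left(J + k\right) = 2 + J + k$)
$z{\left(-84,\left(-5\right) 14 \right)} K = \left(2 - 84 - 70\right) \left(-3\right) = \left(-152\right) \left(-3\right) = 456$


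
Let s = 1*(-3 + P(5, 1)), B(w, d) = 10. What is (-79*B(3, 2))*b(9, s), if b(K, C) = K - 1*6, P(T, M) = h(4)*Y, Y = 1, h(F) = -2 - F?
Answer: -2370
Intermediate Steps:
P(T, M) = -6 (P(T, M) = (-2 - 1*4)*1 = (-2 - 4)*1 = -6*1 = -6)
s = -9 (s = 1*(-3 - 6) = 1*(-9) = -9)
b(K, C) = -6 + K (b(K, C) = K - 6 = -6 + K)
(-79*B(3, 2))*b(9, s) = (-79*10)*(-6 + 9) = -790*3 = -2370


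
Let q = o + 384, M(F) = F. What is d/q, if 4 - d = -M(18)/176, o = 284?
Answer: 361/58784 ≈ 0.0061411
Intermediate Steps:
d = 361/88 (d = 4 - (-1)*18/176 = 4 - (-1)*18*(1/176) = 4 - (-1)*9/88 = 4 - 1*(-9/88) = 4 + 9/88 = 361/88 ≈ 4.1023)
q = 668 (q = 284 + 384 = 668)
d/q = (361/88)/668 = (361/88)*(1/668) = 361/58784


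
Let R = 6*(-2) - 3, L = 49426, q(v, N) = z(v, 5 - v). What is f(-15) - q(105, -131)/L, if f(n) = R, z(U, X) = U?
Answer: -741495/49426 ≈ -15.002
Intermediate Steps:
q(v, N) = v
R = -15 (R = -12 - 3 = -15)
f(n) = -15
f(-15) - q(105, -131)/L = -15 - 105/49426 = -741495/49426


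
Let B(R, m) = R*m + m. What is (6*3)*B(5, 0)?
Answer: 0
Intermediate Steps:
B(R, m) = m + R*m
(6*3)*B(5, 0) = (6*3)*(0*(1 + 5)) = 18*(0*6) = 18*0 = 0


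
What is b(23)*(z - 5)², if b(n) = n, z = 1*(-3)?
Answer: 1472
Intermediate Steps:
z = -3
b(23)*(z - 5)² = 23*(-3 - 5)² = 23*(-8)² = 23*64 = 1472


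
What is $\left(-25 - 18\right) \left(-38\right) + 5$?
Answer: $1639$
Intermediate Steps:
$\left(-25 - 18\right) \left(-38\right) + 5 = \left(-43\right) \left(-38\right) + 5 = 1634 + 5 = 1639$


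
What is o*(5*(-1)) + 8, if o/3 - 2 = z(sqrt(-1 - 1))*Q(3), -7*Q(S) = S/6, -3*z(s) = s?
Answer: -22 - 5*I*sqrt(2)/14 ≈ -22.0 - 0.50508*I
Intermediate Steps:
z(s) = -s/3
Q(S) = -S/42 (Q(S) = -S/(7*6) = -S/42)
o = 6 + I*sqrt(2)/14 (o = 6 + 3*((-sqrt(-1 - 1)/3)*(-1/42*3)) = 6 + 3*(-I*sqrt(2)/3*(-1/14)) = 6 + 3*(I*sqrt(2)/42) = 6 + I*sqrt(2)/14 ≈ 6.0 + 0.10102*I)
o*(5*(-1)) + 8 = (6 + I*sqrt(2)/14)*(5*(-1)) + 8 = (6 + I*sqrt(2)/14)*(-5) + 8 = (-30 - 5*I*sqrt(2)/14) + 8 = -22 - 5*I*sqrt(2)/14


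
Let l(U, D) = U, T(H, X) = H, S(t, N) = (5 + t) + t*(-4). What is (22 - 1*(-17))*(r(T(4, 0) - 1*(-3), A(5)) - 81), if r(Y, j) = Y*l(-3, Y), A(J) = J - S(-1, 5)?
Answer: -3978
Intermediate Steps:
S(t, N) = 5 - 3*t (S(t, N) = (5 + t) - 4*t = 5 - 3*t)
A(J) = -8 + J (A(J) = J - (5 - 3*(-1)) = J - (5 + 3) = J - 1*8 = J - 8 = -8 + J)
r(Y, j) = -3*Y (r(Y, j) = Y*(-3) = -3*Y)
(22 - 1*(-17))*(r(T(4, 0) - 1*(-3), A(5)) - 81) = (22 - 1*(-17))*(-3*(4 - 1*(-3)) - 81) = (22 + 17)*(-3*(4 + 3) - 81) = 39*(-3*7 - 81) = 39*(-21 - 81) = 39*(-102) = -3978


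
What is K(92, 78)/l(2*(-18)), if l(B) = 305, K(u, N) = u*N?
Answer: 7176/305 ≈ 23.528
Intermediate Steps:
K(u, N) = N*u
K(92, 78)/l(2*(-18)) = (78*92)/305 = 7176*(1/305) = 7176/305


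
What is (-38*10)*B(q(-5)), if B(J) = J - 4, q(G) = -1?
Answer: 1900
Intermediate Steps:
B(J) = -4 + J
(-38*10)*B(q(-5)) = (-38*10)*(-4 - 1) = -380*(-5) = 1900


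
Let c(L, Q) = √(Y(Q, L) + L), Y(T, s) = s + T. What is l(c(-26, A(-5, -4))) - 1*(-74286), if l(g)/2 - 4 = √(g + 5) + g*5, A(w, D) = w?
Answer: 74294 + 2*√(5 + I*√57) + 10*I*√57 ≈ 74299.0 + 78.346*I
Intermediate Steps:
Y(T, s) = T + s
c(L, Q) = √(Q + 2*L) (c(L, Q) = √((Q + L) + L) = √((L + Q) + L) = √(Q + 2*L))
l(g) = 8 + 2*√(5 + g) + 10*g (l(g) = 8 + 2*(√(g + 5) + g*5) = 8 + 2*(√(5 + g) + 5*g) = 8 + (2*√(5 + g) + 10*g) = 8 + 2*√(5 + g) + 10*g)
l(c(-26, A(-5, -4))) - 1*(-74286) = (8 + 2*√(5 + √(-5 + 2*(-26))) + 10*√(-5 + 2*(-26))) - 1*(-74286) = (8 + 2*√(5 + √(-5 - 52)) + 10*√(-5 - 52)) + 74286 = (8 + 2*√(5 + √(-57)) + 10*√(-57)) + 74286 = (8 + 2*√(5 + I*√57) + 10*(I*√57)) + 74286 = (8 + 2*√(5 + I*√57) + 10*I*√57) + 74286 = 74294 + 2*√(5 + I*√57) + 10*I*√57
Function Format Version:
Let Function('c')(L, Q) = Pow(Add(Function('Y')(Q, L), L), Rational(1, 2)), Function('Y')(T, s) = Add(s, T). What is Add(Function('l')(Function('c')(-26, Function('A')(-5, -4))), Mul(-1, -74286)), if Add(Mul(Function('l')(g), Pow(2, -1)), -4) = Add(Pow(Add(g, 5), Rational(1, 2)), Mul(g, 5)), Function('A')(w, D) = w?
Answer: Add(74294, Mul(2, Pow(Add(5, Mul(I, Pow(57, Rational(1, 2)))), Rational(1, 2))), Mul(10, I, Pow(57, Rational(1, 2)))) ≈ Add(74299., Mul(78.346, I))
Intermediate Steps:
Function('Y')(T, s) = Add(T, s)
Function('c')(L, Q) = Pow(Add(Q, Mul(2, L)), Rational(1, 2)) (Function('c')(L, Q) = Pow(Add(Add(Q, L), L), Rational(1, 2)) = Pow(Add(Add(L, Q), L), Rational(1, 2)) = Pow(Add(Q, Mul(2, L)), Rational(1, 2)))
Function('l')(g) = Add(8, Mul(2, Pow(Add(5, g), Rational(1, 2))), Mul(10, g)) (Function('l')(g) = Add(8, Mul(2, Add(Pow(Add(g, 5), Rational(1, 2)), Mul(g, 5)))) = Add(8, Mul(2, Add(Pow(Add(5, g), Rational(1, 2)), Mul(5, g)))) = Add(8, Add(Mul(2, Pow(Add(5, g), Rational(1, 2))), Mul(10, g))) = Add(8, Mul(2, Pow(Add(5, g), Rational(1, 2))), Mul(10, g)))
Add(Function('l')(Function('c')(-26, Function('A')(-5, -4))), Mul(-1, -74286)) = Add(Add(8, Mul(2, Pow(Add(5, Pow(Add(-5, Mul(2, -26)), Rational(1, 2))), Rational(1, 2))), Mul(10, Pow(Add(-5, Mul(2, -26)), Rational(1, 2)))), Mul(-1, -74286)) = Add(Add(8, Mul(2, Pow(Add(5, Pow(Add(-5, -52), Rational(1, 2))), Rational(1, 2))), Mul(10, Pow(Add(-5, -52), Rational(1, 2)))), 74286) = Add(Add(8, Mul(2, Pow(Add(5, Pow(-57, Rational(1, 2))), Rational(1, 2))), Mul(10, Pow(-57, Rational(1, 2)))), 74286) = Add(Add(8, Mul(2, Pow(Add(5, Mul(I, Pow(57, Rational(1, 2)))), Rational(1, 2))), Mul(10, Mul(I, Pow(57, Rational(1, 2))))), 74286) = Add(Add(8, Mul(2, Pow(Add(5, Mul(I, Pow(57, Rational(1, 2)))), Rational(1, 2))), Mul(10, I, Pow(57, Rational(1, 2)))), 74286) = Add(74294, Mul(2, Pow(Add(5, Mul(I, Pow(57, Rational(1, 2)))), Rational(1, 2))), Mul(10, I, Pow(57, Rational(1, 2))))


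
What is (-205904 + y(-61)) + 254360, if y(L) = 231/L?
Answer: 2955585/61 ≈ 48452.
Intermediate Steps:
(-205904 + y(-61)) + 254360 = (-205904 + 231/(-61)) + 254360 = (-205904 + 231*(-1/61)) + 254360 = (-205904 - 231/61) + 254360 = -12560375/61 + 254360 = 2955585/61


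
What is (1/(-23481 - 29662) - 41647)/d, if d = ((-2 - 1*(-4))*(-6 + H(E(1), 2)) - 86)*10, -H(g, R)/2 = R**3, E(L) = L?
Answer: 1106623261/34542950 ≈ 32.036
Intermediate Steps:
H(g, R) = -2*R**3
d = -1300 (d = ((-2 - 1*(-4))*(-6 - 2*2**3) - 86)*10 = ((-2 + 4)*(-6 - 2*8) - 86)*10 = (2*(-6 - 16) - 86)*10 = (2*(-22) - 86)*10 = (-44 - 86)*10 = -130*10 = -1300)
(1/(-23481 - 29662) - 41647)/d = (1/(-23481 - 29662) - 41647)/(-1300) = (1/(-53143) - 41647)*(-1/1300) = (-1/53143 - 41647)*(-1/1300) = -2213246522/53143*(-1/1300) = 1106623261/34542950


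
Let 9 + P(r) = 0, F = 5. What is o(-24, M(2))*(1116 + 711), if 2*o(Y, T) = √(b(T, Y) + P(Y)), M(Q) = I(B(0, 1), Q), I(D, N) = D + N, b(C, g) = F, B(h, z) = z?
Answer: 1827*I ≈ 1827.0*I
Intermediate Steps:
b(C, g) = 5
P(r) = -9 (P(r) = -9 + 0 = -9)
M(Q) = 1 + Q
o(Y, T) = I (o(Y, T) = √(5 - 9)/2 = √(-4)/2 = (2*I)/2 = I)
o(-24, M(2))*(1116 + 711) = I*(1116 + 711) = I*1827 = 1827*I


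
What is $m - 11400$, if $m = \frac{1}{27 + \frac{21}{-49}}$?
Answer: $- \frac{2120393}{186} \approx -11400.0$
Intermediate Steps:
$m = \frac{7}{186}$ ($m = \frac{1}{27 + 21 \left(- \frac{1}{49}\right)} = \frac{1}{27 - \frac{3}{7}} = \frac{1}{\frac{186}{7}} = \frac{7}{186} \approx 0.037634$)
$m - 11400 = \frac{7}{186} - 11400 = - \frac{2120393}{186}$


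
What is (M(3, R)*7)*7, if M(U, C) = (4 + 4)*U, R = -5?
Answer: 1176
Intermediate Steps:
M(U, C) = 8*U
(M(3, R)*7)*7 = ((8*3)*7)*7 = (24*7)*7 = 168*7 = 1176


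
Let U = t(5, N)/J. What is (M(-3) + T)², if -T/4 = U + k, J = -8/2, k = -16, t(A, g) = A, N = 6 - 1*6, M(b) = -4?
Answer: 4225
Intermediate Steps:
N = 0 (N = 6 - 6 = 0)
J = -4 (J = -8*½ = -4)
U = -5/4 (U = 5/(-4) = 5*(-¼) = -5/4 ≈ -1.2500)
T = 69 (T = -4*(-5/4 - 16) = -4*(-69/4) = 69)
(M(-3) + T)² = (-4 + 69)² = 65² = 4225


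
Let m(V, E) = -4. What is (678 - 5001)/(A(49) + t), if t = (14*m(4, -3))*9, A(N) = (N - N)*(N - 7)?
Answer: 1441/168 ≈ 8.5774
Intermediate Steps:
A(N) = 0 (A(N) = 0*(-7 + N) = 0)
t = -504 (t = (14*(-4))*9 = -56*9 = -504)
(678 - 5001)/(A(49) + t) = (678 - 5001)/(0 - 504) = -4323/(-504) = -4323*(-1/504) = 1441/168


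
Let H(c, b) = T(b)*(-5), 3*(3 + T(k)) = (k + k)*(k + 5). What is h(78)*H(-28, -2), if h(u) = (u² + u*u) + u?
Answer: 428610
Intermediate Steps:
T(k) = -3 + 2*k*(5 + k)/3 (T(k) = -3 + ((k + k)*(k + 5))/3 = -3 + ((2*k)*(5 + k))/3 = -3 + (2*k*(5 + k))/3 = -3 + 2*k*(5 + k)/3)
h(u) = u + 2*u² (h(u) = (u² + u²) + u = 2*u² + u = u + 2*u²)
H(c, b) = 15 - 50*b/3 - 10*b²/3 (H(c, b) = (-3 + 2*b²/3 + 10*b/3)*(-5) = 15 - 50*b/3 - 10*b²/3)
h(78)*H(-28, -2) = (78*(1 + 2*78))*(15 - 50/3*(-2) - 10/3*(-2)²) = (78*(1 + 156))*(15 + 100/3 - 10/3*4) = (78*157)*(15 + 100/3 - 40/3) = 12246*35 = 428610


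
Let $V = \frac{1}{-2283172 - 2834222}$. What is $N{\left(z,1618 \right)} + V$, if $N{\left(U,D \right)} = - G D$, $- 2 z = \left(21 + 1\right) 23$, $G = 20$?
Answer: $- \frac{165598869841}{5117394} \approx -32360.0$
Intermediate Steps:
$z = -253$ ($z = - \frac{\left(21 + 1\right) 23}{2} = - \frac{22 \cdot 23}{2} = \left(- \frac{1}{2}\right) 506 = -253$)
$V = - \frac{1}{5117394}$ ($V = \frac{1}{-5117394} = - \frac{1}{5117394} \approx -1.9541 \cdot 10^{-7}$)
$N{\left(U,D \right)} = - 20 D$
$N{\left(z,1618 \right)} + V = \left(-20\right) 1618 - \frac{1}{5117394} = -32360 - \frac{1}{5117394} = - \frac{165598869841}{5117394}$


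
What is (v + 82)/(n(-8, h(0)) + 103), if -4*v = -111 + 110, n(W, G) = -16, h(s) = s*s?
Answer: 329/348 ≈ 0.94540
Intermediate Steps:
h(s) = s**2
v = 1/4 (v = -(-111 + 110)/4 = -1/4*(-1) = 1/4 ≈ 0.25000)
(v + 82)/(n(-8, h(0)) + 103) = (1/4 + 82)/(-16 + 103) = (329/4)/87 = (329/4)*(1/87) = 329/348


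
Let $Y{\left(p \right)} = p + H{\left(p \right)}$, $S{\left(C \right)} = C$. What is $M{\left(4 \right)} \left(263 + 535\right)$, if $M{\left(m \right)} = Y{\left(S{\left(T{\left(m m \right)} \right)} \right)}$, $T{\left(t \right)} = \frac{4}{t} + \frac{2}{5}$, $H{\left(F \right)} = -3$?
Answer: $- \frac{18753}{10} \approx -1875.3$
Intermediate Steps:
$T{\left(t \right)} = \frac{2}{5} + \frac{4}{t}$ ($T{\left(t \right)} = \frac{4}{t} + 2 \cdot \frac{1}{5} = \frac{4}{t} + \frac{2}{5} = \frac{2}{5} + \frac{4}{t}$)
$Y{\left(p \right)} = -3 + p$ ($Y{\left(p \right)} = p - 3 = -3 + p$)
$M{\left(m \right)} = - \frac{13}{5} + \frac{4}{m^{2}}$ ($M{\left(m \right)} = -3 + \left(\frac{2}{5} + \frac{4}{m m}\right) = -3 + \left(\frac{2}{5} + \frac{4}{m^{2}}\right) = - \frac{13}{5} + \frac{4}{m^{2}}$)
$M{\left(4 \right)} \left(263 + 535\right) = \left(- \frac{13}{5} + \frac{4}{16}\right) \left(263 + 535\right) = \left(- \frac{13}{5} + 4 \cdot \frac{1}{16}\right) 798 = \left(- \frac{13}{5} + \frac{1}{4}\right) 798 = \left(- \frac{47}{20}\right) 798 = - \frac{18753}{10}$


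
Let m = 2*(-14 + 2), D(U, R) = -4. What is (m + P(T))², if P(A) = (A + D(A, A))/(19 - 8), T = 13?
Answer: 65025/121 ≈ 537.40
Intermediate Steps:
P(A) = -4/11 + A/11 (P(A) = (A - 4)/(19 - 8) = (-4 + A)/11 = (-4 + A)*(1/11) = -4/11 + A/11)
m = -24 (m = 2*(-12) = -24)
(m + P(T))² = (-24 + (-4/11 + (1/11)*13))² = (-24 + (-4/11 + 13/11))² = (-24 + 9/11)² = (-255/11)² = 65025/121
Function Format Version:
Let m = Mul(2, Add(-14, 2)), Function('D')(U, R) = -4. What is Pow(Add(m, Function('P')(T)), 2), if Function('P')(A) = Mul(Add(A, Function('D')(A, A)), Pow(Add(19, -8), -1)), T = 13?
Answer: Rational(65025, 121) ≈ 537.40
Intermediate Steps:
Function('P')(A) = Add(Rational(-4, 11), Mul(Rational(1, 11), A)) (Function('P')(A) = Mul(Add(A, -4), Pow(Add(19, -8), -1)) = Mul(Add(-4, A), Pow(11, -1)) = Mul(Add(-4, A), Rational(1, 11)) = Add(Rational(-4, 11), Mul(Rational(1, 11), A)))
m = -24 (m = Mul(2, -12) = -24)
Pow(Add(m, Function('P')(T)), 2) = Pow(Add(-24, Add(Rational(-4, 11), Mul(Rational(1, 11), 13))), 2) = Pow(Add(-24, Add(Rational(-4, 11), Rational(13, 11))), 2) = Pow(Add(-24, Rational(9, 11)), 2) = Pow(Rational(-255, 11), 2) = Rational(65025, 121)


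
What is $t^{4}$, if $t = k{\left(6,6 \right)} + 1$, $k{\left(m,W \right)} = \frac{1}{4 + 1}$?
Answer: $\frac{1296}{625} \approx 2.0736$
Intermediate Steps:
$k{\left(m,W \right)} = \frac{1}{5}$
$t = \frac{6}{5}$ ($t = \frac{1}{5} + 1 = \frac{6}{5} \approx 1.2$)
$t^{4} = \left(\frac{6}{5}\right)^{4} = \frac{1296}{625}$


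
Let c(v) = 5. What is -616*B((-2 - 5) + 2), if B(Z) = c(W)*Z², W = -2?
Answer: -77000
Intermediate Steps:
B(Z) = 5*Z²
-616*B((-2 - 5) + 2) = -3080*((-2 - 5) + 2)² = -3080*(-7 + 2)² = -3080*(-5)² = -3080*25 = -616*125 = -77000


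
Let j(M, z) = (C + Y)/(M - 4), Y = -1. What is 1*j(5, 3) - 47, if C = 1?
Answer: -47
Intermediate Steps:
j(M, z) = 0 (j(M, z) = (1 - 1)/(M - 4) = 0/(-4 + M) = 0)
1*j(5, 3) - 47 = 1*0 - 47 = 0 - 47 = -47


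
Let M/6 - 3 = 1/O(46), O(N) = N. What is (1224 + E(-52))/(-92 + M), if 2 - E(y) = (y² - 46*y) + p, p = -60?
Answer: 87630/1699 ≈ 51.577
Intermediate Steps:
E(y) = 62 - y² + 46*y (E(y) = 2 - ((y² - 46*y) - 60) = 2 - (-60 + y² - 46*y) = 2 + (60 - y² + 46*y) = 62 - y² + 46*y)
M = 417/23 (M = 18 + 6/46 = 18 + 6*(1/46) = 18 + 3/23 = 417/23 ≈ 18.130)
(1224 + E(-52))/(-92 + M) = (1224 + (62 - 1*(-52)² + 46*(-52)))/(-92 + 417/23) = (1224 + (62 - 1*2704 - 2392))/(-1699/23) = (1224 + (62 - 2704 - 2392))*(-23/1699) = (1224 - 5034)*(-23/1699) = -3810*(-23/1699) = 87630/1699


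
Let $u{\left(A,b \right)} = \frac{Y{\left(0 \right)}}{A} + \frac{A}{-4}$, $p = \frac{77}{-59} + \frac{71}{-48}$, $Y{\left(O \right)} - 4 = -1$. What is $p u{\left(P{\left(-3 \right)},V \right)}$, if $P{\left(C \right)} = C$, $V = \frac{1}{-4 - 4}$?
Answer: $\frac{7885}{11328} \approx 0.69606$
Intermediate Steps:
$Y{\left(O \right)} = 3$ ($Y{\left(O \right)} = 4 - 1 = 3$)
$p = - \frac{7885}{2832}$ ($p = 77 \left(- \frac{1}{59}\right) + 71 \left(- \frac{1}{48}\right) = - \frac{77}{59} - \frac{71}{48} = - \frac{7885}{2832} \approx -2.7843$)
$V = - \frac{1}{8}$ ($V = \frac{1}{-8} = - \frac{1}{8} \approx -0.125$)
$u{\left(A,b \right)} = \frac{3}{A} - \frac{A}{4}$ ($u{\left(A,b \right)} = \frac{3}{A} + \frac{A}{-4} = \frac{3}{A} + A \left(- \frac{1}{4}\right) = \frac{3}{A} - \frac{A}{4}$)
$p u{\left(P{\left(-3 \right)},V \right)} = - \frac{7885 \left(\frac{3}{-3} - - \frac{3}{4}\right)}{2832} = - \frac{7885 \left(3 \left(- \frac{1}{3}\right) + \frac{3}{4}\right)}{2832} = - \frac{7885 \left(-1 + \frac{3}{4}\right)}{2832} = \left(- \frac{7885}{2832}\right) \left(- \frac{1}{4}\right) = \frac{7885}{11328}$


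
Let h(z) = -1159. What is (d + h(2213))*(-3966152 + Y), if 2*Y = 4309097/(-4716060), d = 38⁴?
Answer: -25986655462343449083/3144040 ≈ -8.2654e+12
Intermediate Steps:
d = 2085136
Y = -4309097/9432120 (Y = (4309097/(-4716060))/2 = (4309097*(-1/4716060))/2 = (½)*(-4309097/4716060) = -4309097/9432120 ≈ -0.45685)
(d + h(2213))*(-3966152 + Y) = (2085136 - 1159)*(-3966152 - 4309097/9432120) = 2083977*(-37409225911337/9432120) = -25986655462343449083/3144040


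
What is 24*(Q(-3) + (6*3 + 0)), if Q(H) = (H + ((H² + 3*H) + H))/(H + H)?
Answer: 456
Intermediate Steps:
Q(H) = (H² + 5*H)/(2*H) (Q(H) = (H + (H² + 4*H))/((2*H)) = (H² + 5*H)*(1/(2*H)) = (H² + 5*H)/(2*H))
24*(Q(-3) + (6*3 + 0)) = 24*((5/2 + (½)*(-3)) + (6*3 + 0)) = 24*((5/2 - 3/2) + (18 + 0)) = 24*(1 + 18) = 24*19 = 456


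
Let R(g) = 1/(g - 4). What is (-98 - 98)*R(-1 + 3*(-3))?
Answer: 14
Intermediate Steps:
R(g) = 1/(-4 + g)
(-98 - 98)*R(-1 + 3*(-3)) = (-98 - 98)/(-4 + (-1 + 3*(-3))) = -196/(-4 + (-1 - 9)) = -196/(-4 - 10) = -196/(-14) = -196*(-1/14) = 14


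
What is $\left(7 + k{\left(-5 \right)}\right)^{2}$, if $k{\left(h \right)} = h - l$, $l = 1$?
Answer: $1$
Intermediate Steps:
$k{\left(h \right)} = -1 + h$ ($k{\left(h \right)} = h - 1 = -1 + h$)
$\left(7 + k{\left(-5 \right)}\right)^{2} = \left(7 - 6\right)^{2} = 1^{2} = 1$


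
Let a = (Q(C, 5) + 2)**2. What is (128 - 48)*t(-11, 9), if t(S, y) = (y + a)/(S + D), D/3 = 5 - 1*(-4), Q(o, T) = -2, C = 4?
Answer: 45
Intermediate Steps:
a = 0 (a = (-2 + 2)**2 = 0**2 = 0)
D = 27 (D = 3*(5 - 1*(-4)) = 3*(5 + 4) = 3*9 = 27)
t(S, y) = y/(27 + S) (t(S, y) = (y + 0)/(S + 27) = y/(27 + S))
(128 - 48)*t(-11, 9) = (128 - 48)*(9/(27 - 11)) = 80*(9/16) = 45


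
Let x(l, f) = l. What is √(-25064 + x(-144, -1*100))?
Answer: 2*I*√6302 ≈ 158.77*I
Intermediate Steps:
√(-25064 + x(-144, -1*100)) = √(-25064 - 144) = √(-25208) = 2*I*√6302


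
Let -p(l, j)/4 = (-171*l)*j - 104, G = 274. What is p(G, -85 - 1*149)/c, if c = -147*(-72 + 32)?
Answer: -5481866/735 ≈ -7458.3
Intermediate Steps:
c = 5880 (c = -147*(-40) = 5880)
p(l, j) = 416 + 684*j*l (p(l, j) = -4*((-171*l)*j - 104) = -4*(-171*j*l - 104) = -4*(-104 - 171*j*l) = 416 + 684*j*l)
p(G, -85 - 1*149)/c = (416 + 684*(-85 - 1*149)*274)/5880 = (416 + 684*(-85 - 149)*274)*(1/5880) = (416 + 684*(-234)*274)*(1/5880) = (416 - 43855344)*(1/5880) = -43854928*1/5880 = -5481866/735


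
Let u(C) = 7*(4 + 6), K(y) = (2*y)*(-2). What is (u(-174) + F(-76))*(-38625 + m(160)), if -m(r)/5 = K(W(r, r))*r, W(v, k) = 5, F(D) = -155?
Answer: 1923125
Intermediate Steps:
K(y) = -4*y
m(r) = 100*r (m(r) = -5*(-4*5)*r = -(-100)*r = 100*r)
u(C) = 70 (u(C) = 7*10 = 70)
(u(-174) + F(-76))*(-38625 + m(160)) = (70 - 155)*(-38625 + 100*160) = -85*(-38625 + 16000) = -85*(-22625) = 1923125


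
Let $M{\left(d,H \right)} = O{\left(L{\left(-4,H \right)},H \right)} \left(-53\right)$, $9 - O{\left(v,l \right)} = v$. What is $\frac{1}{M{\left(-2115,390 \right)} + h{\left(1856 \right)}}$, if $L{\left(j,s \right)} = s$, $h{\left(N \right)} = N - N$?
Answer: $\frac{1}{20193} \approx 4.9522 \cdot 10^{-5}$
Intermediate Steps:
$h{\left(N \right)} = 0$
$O{\left(v,l \right)} = 9 - v$
$M{\left(d,H \right)} = -477 + 53 H$ ($M{\left(d,H \right)} = \left(9 - H\right) \left(-53\right) = -477 + 53 H$)
$\frac{1}{M{\left(-2115,390 \right)} + h{\left(1856 \right)}} = \frac{1}{\left(-477 + 53 \cdot 390\right) + 0} = \frac{1}{\left(-477 + 20670\right) + 0} = \frac{1}{20193 + 0} = \frac{1}{20193}$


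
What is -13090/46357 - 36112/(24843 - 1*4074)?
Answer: -1945910194/962788533 ≈ -2.0211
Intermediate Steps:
-13090/46357 - 36112/(24843 - 1*4074) = -13090*1/46357 - 36112/(24843 - 4074) = -13090/46357 - 36112/20769 = -1945910194/962788533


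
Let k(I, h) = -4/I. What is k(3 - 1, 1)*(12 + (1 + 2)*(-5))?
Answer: 6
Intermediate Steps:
k(3 - 1, 1)*(12 + (1 + 2)*(-5)) = (-4/(3 - 1))*(12 + (1 + 2)*(-5)) = (-4/2)*(12 + 3*(-5)) = (-4*½)*(12 - 15) = -2*(-3) = 6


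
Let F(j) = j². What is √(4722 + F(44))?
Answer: √6658 ≈ 81.597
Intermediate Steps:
√(4722 + F(44)) = √(4722 + 44²) = √(4722 + 1936) = √6658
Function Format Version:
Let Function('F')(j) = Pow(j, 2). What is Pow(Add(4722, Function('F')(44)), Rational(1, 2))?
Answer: Pow(6658, Rational(1, 2)) ≈ 81.597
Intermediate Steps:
Pow(Add(4722, Function('F')(44)), Rational(1, 2)) = Pow(Add(4722, Pow(44, 2)), Rational(1, 2)) = Pow(Add(4722, 1936), Rational(1, 2)) = Pow(6658, Rational(1, 2))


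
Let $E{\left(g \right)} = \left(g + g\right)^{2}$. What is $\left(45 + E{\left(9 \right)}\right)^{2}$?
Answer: $136161$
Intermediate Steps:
$E{\left(g \right)} = 4 g^{2}$ ($E{\left(g \right)} = \left(2 g\right)^{2} = 4 g^{2}$)
$\left(45 + E{\left(9 \right)}\right)^{2} = \left(45 + 4 \cdot 9^{2}\right)^{2} = \left(45 + 4 \cdot 81\right)^{2} = \left(45 + 324\right)^{2} = 369^{2} = 136161$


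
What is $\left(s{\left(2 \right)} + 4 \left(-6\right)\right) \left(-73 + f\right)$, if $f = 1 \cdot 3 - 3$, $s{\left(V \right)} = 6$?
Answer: $1314$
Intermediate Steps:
$f = 0$ ($f = 3 - 3 = 0$)
$\left(s{\left(2 \right)} + 4 \left(-6\right)\right) \left(-73 + f\right) = \left(6 + 4 \left(-6\right)\right) \left(-73 + 0\right) = \left(6 - 24\right) \left(-73\right) = \left(-18\right) \left(-73\right) = 1314$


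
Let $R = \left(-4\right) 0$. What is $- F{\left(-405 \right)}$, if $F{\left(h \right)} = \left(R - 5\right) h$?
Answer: $-2025$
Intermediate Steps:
$R = 0$
$F{\left(h \right)} = - 5 h$ ($F{\left(h \right)} = \left(0 - 5\right) h = - 5 h$)
$- F{\left(-405 \right)} = - \left(-5\right) \left(-405\right) = \left(-1\right) 2025 = -2025$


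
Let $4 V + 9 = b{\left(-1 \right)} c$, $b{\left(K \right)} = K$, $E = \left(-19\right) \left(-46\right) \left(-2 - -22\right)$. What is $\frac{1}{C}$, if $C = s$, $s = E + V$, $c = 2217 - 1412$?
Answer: $\frac{2}{34553} \approx 5.7882 \cdot 10^{-5}$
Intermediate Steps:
$E = 17480$ ($E = 874 \left(-2 + 22\right) = 874 \cdot 20 = 17480$)
$c = 805$ ($c = 2217 - 1412 = 805$)
$V = - \frac{407}{2}$ ($V = - \frac{9}{4} + \frac{\left(-1\right) 805}{4} = - \frac{9}{4} + \frac{1}{4} \left(-805\right) = - \frac{9}{4} - \frac{805}{4} = - \frac{407}{2} \approx -203.5$)
$s = \frac{34553}{2}$ ($s = 17480 - \frac{407}{2} = \frac{34553}{2} \approx 17277.0$)
$C = \frac{34553}{2} \approx 17277.0$
$\frac{1}{C} = \frac{1}{\frac{34553}{2}} = \frac{2}{34553}$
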